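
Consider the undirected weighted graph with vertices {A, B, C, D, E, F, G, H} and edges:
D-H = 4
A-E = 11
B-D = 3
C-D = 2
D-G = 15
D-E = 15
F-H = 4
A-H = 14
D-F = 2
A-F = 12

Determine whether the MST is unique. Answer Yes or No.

No

Kruskal's algorithm — process edges by increasing weight (ties by edge label):
C-D (2): add — endpoints in different components.
D-F (2): add — endpoints in different components.
B-D (3): add — endpoints in different components.
D-H (4): add — endpoints in different components.
F-H (4): skip — F and H already connected.
A-E (11): add — endpoints in different components.
A-F (12): add — endpoints in different components.
A-H (14): skip — A and H already connected.
D-E (15): skip — D and E already connected.
D-G (15): add — endpoints in different components.
Non-tree edge F-H has weight 4, equal to the heaviest edge on its tree cycle — swapping gives another MST of the same weight. Not unique.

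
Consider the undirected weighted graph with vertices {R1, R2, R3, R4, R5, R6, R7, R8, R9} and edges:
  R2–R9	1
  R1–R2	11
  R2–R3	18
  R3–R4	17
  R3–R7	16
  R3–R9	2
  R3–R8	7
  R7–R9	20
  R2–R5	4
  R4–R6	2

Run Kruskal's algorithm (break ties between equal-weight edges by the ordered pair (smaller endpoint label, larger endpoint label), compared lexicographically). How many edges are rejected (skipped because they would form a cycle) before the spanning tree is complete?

Kruskal's algorithm — process edges by increasing weight (ties by edge label):
R2–R9 (1): add — endpoints in different components.
R3–R9 (2): add — endpoints in different components.
R4–R6 (2): add — endpoints in different components.
R2–R5 (4): add — endpoints in different components.
R3–R8 (7): add — endpoints in different components.
R1–R2 (11): add — endpoints in different components.
R3–R7 (16): add — endpoints in different components.
R3–R4 (17): add — endpoints in different components.
Edges rejected before the tree was complete: 0.

0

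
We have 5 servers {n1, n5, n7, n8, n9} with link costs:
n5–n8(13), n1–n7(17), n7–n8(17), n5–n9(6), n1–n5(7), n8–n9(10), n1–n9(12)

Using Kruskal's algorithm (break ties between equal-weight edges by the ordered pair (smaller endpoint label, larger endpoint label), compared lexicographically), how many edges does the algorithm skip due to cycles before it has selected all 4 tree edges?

Kruskal: consider edges lightest-first.
n5–n9 (6): add — endpoints in different components.
n1–n5 (7): add — endpoints in different components.
n8–n9 (10): add — endpoints in different components.
n1–n9 (12): skip — n1 and n9 already connected.
n5–n8 (13): skip — n8 and n5 already connected.
n1–n7 (17): add — endpoints in different components.
Edges rejected before the tree was complete: 2.

2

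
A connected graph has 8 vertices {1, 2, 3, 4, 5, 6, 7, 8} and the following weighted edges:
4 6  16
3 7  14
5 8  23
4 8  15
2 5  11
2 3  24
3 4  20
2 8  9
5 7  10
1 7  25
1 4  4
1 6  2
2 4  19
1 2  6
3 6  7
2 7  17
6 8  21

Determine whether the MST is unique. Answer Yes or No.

Yes

Kruskal's algorithm — process edges by increasing weight (ties by edge label):
1 6 (2): add — endpoints in different components.
1 4 (4): add — endpoints in different components.
1 2 (6): add — endpoints in different components.
3 6 (7): add — endpoints in different components.
2 8 (9): add — endpoints in different components.
5 7 (10): add — endpoints in different components.
2 5 (11): add — endpoints in different components.
Every non-tree edge has weight strictly greater than the heaviest edge on the tree path between its endpoints, so the MST is unique.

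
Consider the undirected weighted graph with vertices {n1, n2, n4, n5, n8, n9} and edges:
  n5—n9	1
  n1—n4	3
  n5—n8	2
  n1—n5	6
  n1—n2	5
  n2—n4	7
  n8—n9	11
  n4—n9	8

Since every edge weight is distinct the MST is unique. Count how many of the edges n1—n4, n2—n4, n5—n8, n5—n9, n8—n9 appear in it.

Sort edges by weight, then run Kruskal:
n5—n9 (1): add — endpoints in different components.
n5—n8 (2): add — endpoints in different components.
n1—n4 (3): add — endpoints in different components.
n1—n2 (5): add — endpoints in different components.
n1—n5 (6): add — endpoints in different components.
MST edge set: {n5—n9, n5—n8, n1—n4, n1—n2, n1—n5}.
Of the listed edges, {n1—n4, n5—n8, n5—n9} are in the MST → 3.

3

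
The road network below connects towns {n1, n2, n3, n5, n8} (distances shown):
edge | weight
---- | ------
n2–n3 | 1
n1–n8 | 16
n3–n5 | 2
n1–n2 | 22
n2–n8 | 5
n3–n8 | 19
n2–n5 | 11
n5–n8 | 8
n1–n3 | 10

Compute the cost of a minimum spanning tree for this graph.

Sort edges by weight, then run Kruskal:
n2–n3 (1): add. Components now {n2,n3} {n5} {n8} {n1}
n3–n5 (2): add. Components now {n2,n3,n5} {n8} {n1}
n2–n8 (5): add. Components now {n2,n3,n5,n8} {n1}
n5–n8 (8): skip — n5 and n8 already connected.
n1–n3 (10): add. Components now {n1,n2,n3,n5,n8}
MST edges: n2–n3, n3–n5, n2–n8, n1–n3; total weight 1+2+5+10 = 18.

18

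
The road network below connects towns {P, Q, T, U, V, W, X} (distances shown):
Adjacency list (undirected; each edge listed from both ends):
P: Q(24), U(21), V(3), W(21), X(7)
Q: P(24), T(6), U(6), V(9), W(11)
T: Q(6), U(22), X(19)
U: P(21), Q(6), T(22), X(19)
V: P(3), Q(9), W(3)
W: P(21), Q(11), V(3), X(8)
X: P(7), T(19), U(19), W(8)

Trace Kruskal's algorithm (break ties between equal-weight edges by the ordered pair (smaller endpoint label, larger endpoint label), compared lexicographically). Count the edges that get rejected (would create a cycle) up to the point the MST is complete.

Sort edges by weight, then run Kruskal:
P–V (3): add. Components now {T} {Q} {U} {P,V} {X} {W}
V–W (3): add. Components now {T} {Q} {U} {P,V,W} {X}
Q–T (6): add. Components now {Q,T} {U} {P,V,W} {X}
Q–U (6): add. Components now {Q,T,U} {P,V,W} {X}
P–X (7): add. Components now {Q,T,U} {P,V,W,X}
W–X (8): skip — X and W already connected.
Q–V (9): add. Components now {P,Q,T,U,V,W,X}
Edges rejected before the tree was complete: 1.

1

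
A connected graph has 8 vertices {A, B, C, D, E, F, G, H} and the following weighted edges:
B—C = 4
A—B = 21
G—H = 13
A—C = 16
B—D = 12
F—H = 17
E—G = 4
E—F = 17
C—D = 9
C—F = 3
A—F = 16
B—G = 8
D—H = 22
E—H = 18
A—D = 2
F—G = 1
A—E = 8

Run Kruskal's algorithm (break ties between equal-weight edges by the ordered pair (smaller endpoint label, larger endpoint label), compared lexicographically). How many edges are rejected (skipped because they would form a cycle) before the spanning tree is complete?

3

Sort edges by weight, then run Kruskal:
F—G (1): add — endpoints in different components.
A—D (2): add — endpoints in different components.
C—F (3): add — endpoints in different components.
B—C (4): add — endpoints in different components.
E—G (4): add — endpoints in different components.
A—E (8): add — endpoints in different components.
B—G (8): skip — B and G already connected.
C—D (9): skip — C and D already connected.
B—D (12): skip — B and D already connected.
G—H (13): add — endpoints in different components.
Edges rejected before the tree was complete: 3.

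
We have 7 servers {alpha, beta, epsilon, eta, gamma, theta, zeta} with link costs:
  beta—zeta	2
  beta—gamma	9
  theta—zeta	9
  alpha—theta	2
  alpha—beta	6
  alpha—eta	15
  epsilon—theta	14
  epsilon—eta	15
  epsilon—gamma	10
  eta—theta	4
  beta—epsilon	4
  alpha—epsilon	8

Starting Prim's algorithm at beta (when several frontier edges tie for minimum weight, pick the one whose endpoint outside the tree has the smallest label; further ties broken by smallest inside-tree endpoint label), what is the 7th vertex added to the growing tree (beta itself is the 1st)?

Prim's algorithm from beta:
Step 1: cheapest edge leaving the tree is beta—zeta (2); add zeta.
Step 2: cheapest edge leaving the tree is beta—epsilon (4); add epsilon.
Step 3: cheapest edge leaving the tree is alpha—beta (6); add alpha.
Step 4: cheapest edge leaving the tree is alpha—theta (2); add theta.
Step 5: cheapest edge leaving the tree is eta—theta (4); add eta.
Step 6: cheapest edge leaving the tree is beta—gamma (9); add gamma.
Vertex order: beta, zeta, epsilon, alpha, theta, eta, gamma. The 7th vertex is gamma.

gamma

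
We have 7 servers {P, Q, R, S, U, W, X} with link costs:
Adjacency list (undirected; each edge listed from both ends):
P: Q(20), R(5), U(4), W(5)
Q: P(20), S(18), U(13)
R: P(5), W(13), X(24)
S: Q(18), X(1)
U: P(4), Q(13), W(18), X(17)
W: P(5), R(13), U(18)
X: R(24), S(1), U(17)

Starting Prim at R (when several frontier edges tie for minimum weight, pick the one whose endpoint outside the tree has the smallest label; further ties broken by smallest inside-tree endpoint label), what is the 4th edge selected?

Prim, starting at R.
Step 1: frontier [P–R 5, R–W 13, R–X 24] → take P–R (5); add P.
Step 2: frontier [P–U 4, P–W 5, P–Q 20, R–W 13, R–X 24] → take P–U (4); add U.
Step 3: frontier [P–W 5, P–Q 20, R–W 13, R–X 24, Q–U 13, U–X 17, U–W 18] → take P–W (5); add W.
Step 4: frontier [P–Q 20, R–X 24, Q–U 13, U–X 17] → take Q–U (13); add Q.
Step 5: frontier [Q–S 18, R–X 24, U–X 17] → take U–X (17); add X.
Step 6: frontier [Q–S 18, S–X 1] → take S–X (1); add S.
The 4th edge added is Q–U.

Q-U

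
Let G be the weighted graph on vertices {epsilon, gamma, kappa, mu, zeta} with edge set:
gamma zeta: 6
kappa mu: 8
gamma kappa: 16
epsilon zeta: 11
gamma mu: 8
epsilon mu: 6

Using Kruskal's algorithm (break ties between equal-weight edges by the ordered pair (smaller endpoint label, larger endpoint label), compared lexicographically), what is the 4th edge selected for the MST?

kappa-mu

Sort edges by weight, then run Kruskal:
epsilon mu (6): add — endpoints in different components.
gamma zeta (6): add — endpoints in different components.
gamma mu (8): add — endpoints in different components.
kappa mu (8): add — endpoints in different components.
The 4th edge added is kappa mu.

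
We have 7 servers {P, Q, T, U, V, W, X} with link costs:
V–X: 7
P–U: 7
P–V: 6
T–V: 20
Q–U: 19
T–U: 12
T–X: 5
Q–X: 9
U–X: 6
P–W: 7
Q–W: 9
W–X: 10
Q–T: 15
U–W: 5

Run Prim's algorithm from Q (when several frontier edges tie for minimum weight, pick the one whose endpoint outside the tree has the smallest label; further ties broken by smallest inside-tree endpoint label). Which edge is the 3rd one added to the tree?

U-X

Prim, starting at Q.
Step 1: cheapest edge leaving the tree is Q–W (9); add W.
Step 2: cheapest edge leaving the tree is U–W (5); add U.
Step 3: cheapest edge leaving the tree is U–X (6); add X.
Step 4: cheapest edge leaving the tree is T–X (5); add T.
Step 5: cheapest edge leaving the tree is P–U (7); add P.
Step 6: cheapest edge leaving the tree is P–V (6); add V.
The 3rd edge added is U–X.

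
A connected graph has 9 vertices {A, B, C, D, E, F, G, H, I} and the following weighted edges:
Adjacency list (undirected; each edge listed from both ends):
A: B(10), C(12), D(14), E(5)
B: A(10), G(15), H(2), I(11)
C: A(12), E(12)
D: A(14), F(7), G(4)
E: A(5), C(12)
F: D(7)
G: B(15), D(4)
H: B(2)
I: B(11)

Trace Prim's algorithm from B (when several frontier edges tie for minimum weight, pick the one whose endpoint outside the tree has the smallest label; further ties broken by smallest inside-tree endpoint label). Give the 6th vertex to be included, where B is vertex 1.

Prim, starting at B.
Step 1: cheapest edge leaving the tree is B H (2); add H.
Step 2: cheapest edge leaving the tree is A B (10); add A.
Step 3: cheapest edge leaving the tree is A E (5); add E.
Step 4: cheapest edge leaving the tree is B I (11); add I.
Step 5: cheapest edge leaving the tree is A C (12); add C.
Step 6: cheapest edge leaving the tree is A D (14); add D.
Step 7: cheapest edge leaving the tree is D G (4); add G.
Step 8: cheapest edge leaving the tree is D F (7); add F.
Vertex order: B, H, A, E, I, C, D, G, F. The 6th vertex is C.

C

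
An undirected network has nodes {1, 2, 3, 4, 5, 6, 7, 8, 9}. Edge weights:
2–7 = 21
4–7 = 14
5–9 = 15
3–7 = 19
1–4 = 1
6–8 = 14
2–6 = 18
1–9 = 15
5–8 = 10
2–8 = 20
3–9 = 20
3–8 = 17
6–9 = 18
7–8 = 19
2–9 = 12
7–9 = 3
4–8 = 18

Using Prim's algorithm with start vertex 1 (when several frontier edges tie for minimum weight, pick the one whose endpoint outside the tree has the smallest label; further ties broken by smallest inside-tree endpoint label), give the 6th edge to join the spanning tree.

Prim's algorithm from 1:
Step 1: cheapest edge leaving the tree is 1–4 (1); add 4.
Step 2: cheapest edge leaving the tree is 4–7 (14); add 7.
Step 3: cheapest edge leaving the tree is 7–9 (3); add 9.
Step 4: cheapest edge leaving the tree is 2–9 (12); add 2.
Step 5: cheapest edge leaving the tree is 5–9 (15); add 5.
Step 6: cheapest edge leaving the tree is 5–8 (10); add 8.
Step 7: cheapest edge leaving the tree is 6–8 (14); add 6.
Step 8: cheapest edge leaving the tree is 3–8 (17); add 3.
The 6th edge added is 5–8.

5-8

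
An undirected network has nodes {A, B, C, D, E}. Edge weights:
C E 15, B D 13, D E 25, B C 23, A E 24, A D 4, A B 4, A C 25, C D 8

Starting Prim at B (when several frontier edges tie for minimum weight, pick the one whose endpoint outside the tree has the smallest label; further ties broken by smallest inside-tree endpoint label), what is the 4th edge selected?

C-E

Prim's algorithm from B:
Step 1: frontier [A B 4, B D 13, B C 23] → take A B (4); add A.
Step 2: frontier [A D 4, A E 24, A C 25, B D 13, B C 23] → take A D (4); add D.
Step 3: frontier [A E 24, A C 25, B C 23, C D 8, D E 25] → take C D (8); add C.
Step 4: frontier [A E 24, C E 15, D E 25] → take C E (15); add E.
The 4th edge added is C E.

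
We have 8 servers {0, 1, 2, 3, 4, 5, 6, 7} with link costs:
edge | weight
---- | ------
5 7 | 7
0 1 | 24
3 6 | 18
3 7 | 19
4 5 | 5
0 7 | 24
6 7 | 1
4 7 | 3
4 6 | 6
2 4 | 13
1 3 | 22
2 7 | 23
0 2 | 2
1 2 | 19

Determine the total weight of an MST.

61

Prim's algorithm from 6:
Step 1: cheapest edge leaving the tree is 6 7 (1); add 7.
Step 2: cheapest edge leaving the tree is 4 7 (3); add 4.
Step 3: cheapest edge leaving the tree is 4 5 (5); add 5.
Step 4: cheapest edge leaving the tree is 2 4 (13); add 2.
Step 5: cheapest edge leaving the tree is 0 2 (2); add 0.
Step 6: cheapest edge leaving the tree is 3 6 (18); add 3.
Step 7: cheapest edge leaving the tree is 1 2 (19); add 1.
MST edges: 6 7, 4 7, 4 5, 2 4, 0 2, 3 6, 1 2; total weight 1+3+5+13+2+18+19 = 61.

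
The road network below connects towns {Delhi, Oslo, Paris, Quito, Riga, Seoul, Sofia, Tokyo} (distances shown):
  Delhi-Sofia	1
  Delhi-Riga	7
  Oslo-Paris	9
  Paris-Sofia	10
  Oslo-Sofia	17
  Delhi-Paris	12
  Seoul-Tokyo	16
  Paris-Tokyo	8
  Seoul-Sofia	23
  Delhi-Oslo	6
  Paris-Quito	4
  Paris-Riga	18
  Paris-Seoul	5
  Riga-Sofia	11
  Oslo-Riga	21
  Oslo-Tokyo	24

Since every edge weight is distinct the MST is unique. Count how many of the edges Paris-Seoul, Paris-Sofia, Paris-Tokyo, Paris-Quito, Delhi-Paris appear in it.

Kruskal's algorithm — process edges by increasing weight (ties by edge label):
Delhi-Sofia (1): add — endpoints in different components.
Paris-Quito (4): add — endpoints in different components.
Paris-Seoul (5): add — endpoints in different components.
Delhi-Oslo (6): add — endpoints in different components.
Delhi-Riga (7): add — endpoints in different components.
Paris-Tokyo (8): add — endpoints in different components.
Oslo-Paris (9): add — endpoints in different components.
MST edge set: {Delhi-Sofia, Paris-Quito, Paris-Seoul, Delhi-Oslo, Delhi-Riga, Paris-Tokyo, Oslo-Paris}.
Of the listed edges, {Paris-Seoul, Paris-Tokyo, Paris-Quito} are in the MST → 3.

3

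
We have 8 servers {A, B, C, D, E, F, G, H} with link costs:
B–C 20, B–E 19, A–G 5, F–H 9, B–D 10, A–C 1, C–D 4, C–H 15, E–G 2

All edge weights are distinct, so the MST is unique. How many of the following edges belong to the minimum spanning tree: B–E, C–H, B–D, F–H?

3

Kruskal: consider edges lightest-first.
A–C (1): add — endpoints in different components.
E–G (2): add — endpoints in different components.
C–D (4): add — endpoints in different components.
A–G (5): add — endpoints in different components.
F–H (9): add — endpoints in different components.
B–D (10): add — endpoints in different components.
C–H (15): add — endpoints in different components.
MST edge set: {A–C, E–G, C–D, A–G, F–H, B–D, C–H}.
Of the listed edges, {C–H, B–D, F–H} are in the MST → 3.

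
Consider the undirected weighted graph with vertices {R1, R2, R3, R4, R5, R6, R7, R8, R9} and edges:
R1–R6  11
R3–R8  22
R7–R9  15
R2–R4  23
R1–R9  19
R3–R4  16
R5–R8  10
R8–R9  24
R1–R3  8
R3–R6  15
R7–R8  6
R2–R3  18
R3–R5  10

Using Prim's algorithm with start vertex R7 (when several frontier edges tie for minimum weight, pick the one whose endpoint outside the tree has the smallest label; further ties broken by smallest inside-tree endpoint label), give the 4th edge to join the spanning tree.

R1-R3

Prim's algorithm from R7:
Step 1: cheapest edge leaving the tree is R7–R8 (6); add R8.
Step 2: cheapest edge leaving the tree is R5–R8 (10); add R5.
Step 3: cheapest edge leaving the tree is R3–R5 (10); add R3.
Step 4: cheapest edge leaving the tree is R1–R3 (8); add R1.
Step 5: cheapest edge leaving the tree is R1–R6 (11); add R6.
Step 6: cheapest edge leaving the tree is R7–R9 (15); add R9.
Step 7: cheapest edge leaving the tree is R3–R4 (16); add R4.
Step 8: cheapest edge leaving the tree is R2–R3 (18); add R2.
The 4th edge added is R1–R3.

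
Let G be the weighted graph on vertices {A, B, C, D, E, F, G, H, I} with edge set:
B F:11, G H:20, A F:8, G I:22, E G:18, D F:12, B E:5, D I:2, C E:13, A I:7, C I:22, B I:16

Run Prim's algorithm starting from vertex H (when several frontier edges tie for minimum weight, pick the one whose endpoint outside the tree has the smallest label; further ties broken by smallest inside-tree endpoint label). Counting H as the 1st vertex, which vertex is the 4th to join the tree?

B

Prim, starting at H.
Step 1: cheapest edge leaving the tree is G H (20); add G.
Step 2: cheapest edge leaving the tree is E G (18); add E.
Step 3: cheapest edge leaving the tree is B E (5); add B.
Step 4: cheapest edge leaving the tree is B F (11); add F.
Step 5: cheapest edge leaving the tree is A F (8); add A.
Step 6: cheapest edge leaving the tree is A I (7); add I.
Step 7: cheapest edge leaving the tree is D I (2); add D.
Step 8: cheapest edge leaving the tree is C E (13); add C.
Vertex order: H, G, E, B, F, A, I, D, C. The 4th vertex is B.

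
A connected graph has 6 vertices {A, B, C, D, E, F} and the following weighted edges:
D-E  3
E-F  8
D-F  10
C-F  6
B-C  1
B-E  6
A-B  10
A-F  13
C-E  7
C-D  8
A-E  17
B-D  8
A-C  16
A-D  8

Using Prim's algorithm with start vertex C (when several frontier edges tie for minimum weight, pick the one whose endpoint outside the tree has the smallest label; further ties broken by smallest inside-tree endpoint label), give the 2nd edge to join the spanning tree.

B-E

Prim's algorithm from C:
Step 1: frontier [B-C 1, C-F 6, C-E 7, C-D 8, A-C 16] → take B-C (1); add B.
Step 2: frontier [B-E 6, B-D 8, A-B 10, C-F 6, C-E 7, C-D 8, A-C 16] → take B-E (6); add E.
Step 3: frontier [B-D 8, A-B 10, C-F 6, C-D 8, A-C 16, D-E 3, E-F 8, A-E 17] → take D-E (3); add D.
Step 4: frontier [A-B 10, C-F 6, A-C 16, A-D 8, D-F 10, E-F 8, A-E 17] → take C-F (6); add F.
Step 5: frontier [A-B 10, A-C 16, A-D 8, A-E 17, A-F 13] → take A-D (8); add A.
The 2nd edge added is B-E.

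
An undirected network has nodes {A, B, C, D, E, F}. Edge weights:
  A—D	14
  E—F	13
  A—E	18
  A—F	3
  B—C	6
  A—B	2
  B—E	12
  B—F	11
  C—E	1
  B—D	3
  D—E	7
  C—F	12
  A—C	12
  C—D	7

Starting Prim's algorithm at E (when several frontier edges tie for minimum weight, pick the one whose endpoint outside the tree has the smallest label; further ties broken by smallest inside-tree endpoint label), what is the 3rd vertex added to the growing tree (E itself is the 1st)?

B

Prim, starting at E.
Step 1: cheapest edge leaving the tree is C—E (1); add C.
Step 2: cheapest edge leaving the tree is B—C (6); add B.
Step 3: cheapest edge leaving the tree is A—B (2); add A.
Step 4: cheapest edge leaving the tree is B—D (3); add D.
Step 5: cheapest edge leaving the tree is A—F (3); add F.
Vertex order: E, C, B, A, D, F. The 3rd vertex is B.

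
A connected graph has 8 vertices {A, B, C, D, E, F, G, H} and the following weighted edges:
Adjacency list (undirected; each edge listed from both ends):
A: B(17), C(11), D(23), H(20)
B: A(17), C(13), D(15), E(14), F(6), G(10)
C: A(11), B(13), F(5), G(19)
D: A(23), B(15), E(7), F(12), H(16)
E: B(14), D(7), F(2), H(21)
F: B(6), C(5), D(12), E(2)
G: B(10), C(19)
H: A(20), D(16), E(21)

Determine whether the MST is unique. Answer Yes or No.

Yes

Sort edges by weight, then run Kruskal:
E-F (2): add — endpoints in different components.
C-F (5): add — endpoints in different components.
B-F (6): add — endpoints in different components.
D-E (7): add — endpoints in different components.
B-G (10): add — endpoints in different components.
A-C (11): add — endpoints in different components.
D-F (12): skip — D and F already connected.
B-C (13): skip — B and C already connected.
B-E (14): skip — B and E already connected.
B-D (15): skip — B and D already connected.
D-H (16): add — endpoints in different components.
Every non-tree edge has weight strictly greater than the heaviest edge on the tree path between its endpoints, so the MST is unique.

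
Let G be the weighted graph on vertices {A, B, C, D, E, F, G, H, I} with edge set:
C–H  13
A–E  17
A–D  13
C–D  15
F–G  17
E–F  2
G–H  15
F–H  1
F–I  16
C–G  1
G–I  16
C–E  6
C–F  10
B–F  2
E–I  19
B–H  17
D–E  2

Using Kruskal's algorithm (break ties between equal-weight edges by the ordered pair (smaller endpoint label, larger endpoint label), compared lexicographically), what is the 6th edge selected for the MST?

C-E

Sort edges by weight, then run Kruskal:
C–G (1): add — endpoints in different components.
F–H (1): add — endpoints in different components.
B–F (2): add — endpoints in different components.
D–E (2): add — endpoints in different components.
E–F (2): add — endpoints in different components.
C–E (6): add — endpoints in different components.
C–F (10): skip — C and F already connected.
A–D (13): add — endpoints in different components.
C–H (13): skip — C and H already connected.
C–D (15): skip — C and D already connected.
G–H (15): skip — G and H already connected.
F–I (16): add — endpoints in different components.
The 6th edge added is C–E.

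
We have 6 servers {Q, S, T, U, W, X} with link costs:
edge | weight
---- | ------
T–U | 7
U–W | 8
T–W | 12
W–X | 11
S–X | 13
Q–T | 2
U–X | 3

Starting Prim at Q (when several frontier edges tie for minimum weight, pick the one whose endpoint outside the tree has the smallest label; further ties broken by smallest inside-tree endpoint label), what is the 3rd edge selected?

Grow the tree from Q using Prim:
Step 1: cheapest edge leaving the tree is Q–T (2); add T.
Step 2: cheapest edge leaving the tree is T–U (7); add U.
Step 3: cheapest edge leaving the tree is U–X (3); add X.
Step 4: cheapest edge leaving the tree is U–W (8); add W.
Step 5: cheapest edge leaving the tree is S–X (13); add S.
The 3rd edge added is U–X.

U-X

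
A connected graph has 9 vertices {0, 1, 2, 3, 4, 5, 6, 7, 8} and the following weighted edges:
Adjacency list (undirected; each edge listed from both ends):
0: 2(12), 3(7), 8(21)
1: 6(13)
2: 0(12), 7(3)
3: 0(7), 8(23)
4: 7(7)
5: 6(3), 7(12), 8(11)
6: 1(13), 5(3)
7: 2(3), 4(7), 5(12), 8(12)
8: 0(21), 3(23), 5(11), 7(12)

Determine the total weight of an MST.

68

Grow the tree from 7 using Prim:
Step 1: cheapest edge leaving the tree is 2 7 (3); add 2.
Step 2: cheapest edge leaving the tree is 4 7 (7); add 4.
Step 3: cheapest edge leaving the tree is 0 2 (12); add 0.
Step 4: cheapest edge leaving the tree is 0 3 (7); add 3.
Step 5: cheapest edge leaving the tree is 5 7 (12); add 5.
Step 6: cheapest edge leaving the tree is 5 6 (3); add 6.
Step 7: cheapest edge leaving the tree is 5 8 (11); add 8.
Step 8: cheapest edge leaving the tree is 1 6 (13); add 1.
MST edges: 2 7, 4 7, 0 2, 0 3, 5 7, 5 6, 5 8, 1 6; total weight 3+7+12+7+12+3+11+13 = 68.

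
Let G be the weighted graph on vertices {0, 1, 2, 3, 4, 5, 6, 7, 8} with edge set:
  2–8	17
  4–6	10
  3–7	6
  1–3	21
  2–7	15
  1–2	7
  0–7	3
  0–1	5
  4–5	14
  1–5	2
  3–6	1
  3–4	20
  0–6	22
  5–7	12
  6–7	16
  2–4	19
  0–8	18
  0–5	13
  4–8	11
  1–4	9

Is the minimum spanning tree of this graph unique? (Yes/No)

Sort edges by weight, then run Kruskal:
3–6 (1): add — endpoints in different components.
1–5 (2): add — endpoints in different components.
0–7 (3): add — endpoints in different components.
0–1 (5): add — endpoints in different components.
3–7 (6): add — endpoints in different components.
1–2 (7): add — endpoints in different components.
1–4 (9): add — endpoints in different components.
4–6 (10): skip — 4 and 6 already connected.
4–8 (11): add — endpoints in different components.
Every non-tree edge has weight strictly greater than the heaviest edge on the tree path between its endpoints, so the MST is unique.

Yes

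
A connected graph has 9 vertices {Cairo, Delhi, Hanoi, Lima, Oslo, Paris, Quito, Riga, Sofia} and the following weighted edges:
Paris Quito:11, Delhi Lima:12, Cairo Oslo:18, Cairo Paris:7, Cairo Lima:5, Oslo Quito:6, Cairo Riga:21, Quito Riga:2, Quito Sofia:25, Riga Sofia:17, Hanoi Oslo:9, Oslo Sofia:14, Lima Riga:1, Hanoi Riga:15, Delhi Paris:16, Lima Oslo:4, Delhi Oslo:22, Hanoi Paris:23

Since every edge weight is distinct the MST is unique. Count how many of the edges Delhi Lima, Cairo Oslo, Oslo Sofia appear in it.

Sort edges by weight, then run Kruskal:
Lima Riga (1): add — endpoints in different components.
Quito Riga (2): add — endpoints in different components.
Lima Oslo (4): add — endpoints in different components.
Cairo Lima (5): add — endpoints in different components.
Oslo Quito (6): skip — Quito and Oslo already connected.
Cairo Paris (7): add — endpoints in different components.
Hanoi Oslo (9): add — endpoints in different components.
Paris Quito (11): skip — Quito and Paris already connected.
Delhi Lima (12): add — endpoints in different components.
Oslo Sofia (14): add — endpoints in different components.
MST edge set: {Lima Riga, Quito Riga, Lima Oslo, Cairo Lima, Cairo Paris, Hanoi Oslo, Delhi Lima, Oslo Sofia}.
Of the listed edges, {Delhi Lima, Oslo Sofia} are in the MST → 2.

2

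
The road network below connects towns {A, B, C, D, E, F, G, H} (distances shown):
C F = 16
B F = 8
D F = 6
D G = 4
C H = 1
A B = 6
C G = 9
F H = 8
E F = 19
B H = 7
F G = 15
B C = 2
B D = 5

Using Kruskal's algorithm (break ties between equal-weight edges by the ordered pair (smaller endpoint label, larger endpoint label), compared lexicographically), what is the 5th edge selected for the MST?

A-B

Kruskal: consider edges lightest-first.
C H (1): add — endpoints in different components.
B C (2): add — endpoints in different components.
D G (4): add — endpoints in different components.
B D (5): add — endpoints in different components.
A B (6): add — endpoints in different components.
D F (6): add — endpoints in different components.
B H (7): skip — B and H already connected.
B F (8): skip — B and F already connected.
F H (8): skip — F and H already connected.
C G (9): skip — C and G already connected.
F G (15): skip — F and G already connected.
C F (16): skip — C and F already connected.
E F (19): add — endpoints in different components.
The 5th edge added is A B.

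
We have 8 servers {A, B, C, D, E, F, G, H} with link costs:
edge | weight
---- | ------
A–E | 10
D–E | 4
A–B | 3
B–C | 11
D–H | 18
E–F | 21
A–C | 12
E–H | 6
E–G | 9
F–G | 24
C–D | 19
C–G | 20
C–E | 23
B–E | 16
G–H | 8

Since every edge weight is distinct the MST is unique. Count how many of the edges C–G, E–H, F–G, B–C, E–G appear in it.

2

Sort edges by weight, then run Kruskal:
A–B (3): add — endpoints in different components.
D–E (4): add — endpoints in different components.
E–H (6): add — endpoints in different components.
G–H (8): add — endpoints in different components.
E–G (9): skip — E and G already connected.
A–E (10): add — endpoints in different components.
B–C (11): add — endpoints in different components.
A–C (12): skip — A and C already connected.
B–E (16): skip — B and E already connected.
D–H (18): skip — D and H already connected.
C–D (19): skip — C and D already connected.
C–G (20): skip — C and G already connected.
E–F (21): add — endpoints in different components.
MST edge set: {A–B, D–E, E–H, G–H, A–E, B–C, E–F}.
Of the listed edges, {E–H, B–C} are in the MST → 2.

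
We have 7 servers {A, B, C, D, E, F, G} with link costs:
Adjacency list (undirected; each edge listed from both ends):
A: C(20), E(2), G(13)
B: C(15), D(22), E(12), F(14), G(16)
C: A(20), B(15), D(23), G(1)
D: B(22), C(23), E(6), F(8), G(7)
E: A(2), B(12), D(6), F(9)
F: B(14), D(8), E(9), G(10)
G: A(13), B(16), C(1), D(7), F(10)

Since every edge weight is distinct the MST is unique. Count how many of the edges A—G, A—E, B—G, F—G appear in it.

Kruskal: consider edges lightest-first.
C—G (1): add. Components now {A} {B} {C,G} {D} {E} {F}
A—E (2): add. Components now {A,E} {B} {C,G} {D} {F}
D—E (6): add. Components now {A,D,E} {B} {C,G} {F}
D—G (7): add. Components now {A,C,D,E,G} {B} {F}
D—F (8): add. Components now {A,C,D,E,F,G} {B}
E—F (9): skip — E and F already connected.
F—G (10): skip — F and G already connected.
B—E (12): add. Components now {A,B,C,D,E,F,G}
MST edge set: {C—G, A—E, D—E, D—G, D—F, B—E}.
Of the listed edges, {A—E} are in the MST → 1.

1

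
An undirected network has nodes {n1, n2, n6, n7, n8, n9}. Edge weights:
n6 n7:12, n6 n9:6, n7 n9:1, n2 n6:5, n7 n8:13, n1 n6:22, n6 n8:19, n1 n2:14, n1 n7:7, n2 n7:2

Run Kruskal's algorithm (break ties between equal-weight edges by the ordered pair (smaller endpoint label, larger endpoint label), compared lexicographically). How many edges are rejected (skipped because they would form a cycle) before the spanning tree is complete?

Sort edges by weight, then run Kruskal:
n7 n9 (1): add. Components now {n8} {n1} {n2} {n6} {n7,n9}
n2 n7 (2): add. Components now {n8} {n1} {n2,n7,n9} {n6}
n2 n6 (5): add. Components now {n8} {n1} {n2,n6,n7,n9}
n6 n9 (6): skip — n6 and n9 already connected.
n1 n7 (7): add. Components now {n8} {n1,n2,n6,n7,n9}
n6 n7 (12): skip — n6 and n7 already connected.
n7 n8 (13): add. Components now {n1,n2,n6,n7,n8,n9}
Edges rejected before the tree was complete: 2.

2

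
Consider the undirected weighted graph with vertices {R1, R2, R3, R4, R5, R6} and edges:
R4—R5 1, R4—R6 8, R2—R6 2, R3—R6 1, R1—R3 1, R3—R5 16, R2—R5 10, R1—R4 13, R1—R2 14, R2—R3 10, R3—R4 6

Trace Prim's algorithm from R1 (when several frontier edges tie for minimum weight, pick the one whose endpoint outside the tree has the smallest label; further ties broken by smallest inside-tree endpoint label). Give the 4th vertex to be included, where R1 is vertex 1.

Prim's algorithm from R1:
Step 1: frontier [R1—R3 1, R1—R4 13, R1—R2 14] → take R1—R3 (1); add R3.
Step 2: frontier [R1—R4 13, R1—R2 14, R3—R6 1, R3—R4 6, R2—R3 10, R3—R5 16] → take R3—R6 (1); add R6.
Step 3: frontier [R1—R4 13, R1—R2 14, R3—R4 6, R2—R3 10, R3—R5 16, R2—R6 2, R4—R6 8] → take R2—R6 (2); add R2.
Step 4: frontier [R1—R4 13, R2—R5 10, R3—R4 6, R3—R5 16, R4—R6 8] → take R3—R4 (6); add R4.
Step 5: frontier [R2—R5 10, R3—R5 16, R4—R5 1] → take R4—R5 (1); add R5.
Vertex order: R1, R3, R6, R2, R4, R5. The 4th vertex is R2.

R2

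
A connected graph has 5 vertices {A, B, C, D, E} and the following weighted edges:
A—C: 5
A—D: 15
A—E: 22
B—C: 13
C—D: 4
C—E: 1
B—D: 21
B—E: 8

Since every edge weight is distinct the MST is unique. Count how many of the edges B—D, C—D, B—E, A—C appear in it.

3

Kruskal: consider edges lightest-first.
C—E (1): add. Components now {A} {B} {C,E} {D}
C—D (4): add. Components now {A} {B} {C,D,E}
A—C (5): add. Components now {A,C,D,E} {B}
B—E (8): add. Components now {A,B,C,D,E}
MST edge set: {C—E, C—D, A—C, B—E}.
Of the listed edges, {C—D, B—E, A—C} are in the MST → 3.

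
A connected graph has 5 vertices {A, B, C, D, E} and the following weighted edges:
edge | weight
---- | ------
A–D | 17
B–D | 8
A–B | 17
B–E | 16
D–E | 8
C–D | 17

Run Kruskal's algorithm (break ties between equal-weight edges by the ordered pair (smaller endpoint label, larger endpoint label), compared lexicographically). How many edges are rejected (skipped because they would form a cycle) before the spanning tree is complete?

2

Sort edges by weight, then run Kruskal:
B–D (8): add — endpoints in different components.
D–E (8): add — endpoints in different components.
B–E (16): skip — B and E already connected.
A–B (17): add — endpoints in different components.
A–D (17): skip — A and D already connected.
C–D (17): add — endpoints in different components.
Edges rejected before the tree was complete: 2.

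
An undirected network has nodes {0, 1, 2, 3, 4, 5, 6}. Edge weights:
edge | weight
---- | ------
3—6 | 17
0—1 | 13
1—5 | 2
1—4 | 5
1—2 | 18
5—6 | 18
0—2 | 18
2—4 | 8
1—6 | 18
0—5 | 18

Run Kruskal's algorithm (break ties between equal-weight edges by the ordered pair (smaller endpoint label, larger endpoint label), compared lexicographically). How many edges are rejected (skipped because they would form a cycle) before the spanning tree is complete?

3

Kruskal's algorithm — process edges by increasing weight (ties by edge label):
1—5 (2): add — endpoints in different components.
1—4 (5): add — endpoints in different components.
2—4 (8): add — endpoints in different components.
0—1 (13): add — endpoints in different components.
3—6 (17): add — endpoints in different components.
0—2 (18): skip — 0 and 2 already connected.
0—5 (18): skip — 0 and 5 already connected.
1—2 (18): skip — 1 and 2 already connected.
1—6 (18): add — endpoints in different components.
Edges rejected before the tree was complete: 3.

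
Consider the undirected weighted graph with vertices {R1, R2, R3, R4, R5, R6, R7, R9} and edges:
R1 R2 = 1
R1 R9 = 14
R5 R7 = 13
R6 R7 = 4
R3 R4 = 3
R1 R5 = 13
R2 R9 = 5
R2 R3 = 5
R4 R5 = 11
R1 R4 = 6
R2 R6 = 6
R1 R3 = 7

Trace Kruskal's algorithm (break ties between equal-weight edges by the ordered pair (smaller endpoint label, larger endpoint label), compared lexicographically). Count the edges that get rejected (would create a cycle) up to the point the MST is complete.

2

Kruskal: consider edges lightest-first.
R1 R2 (1): add — endpoints in different components.
R3 R4 (3): add — endpoints in different components.
R6 R7 (4): add — endpoints in different components.
R2 R3 (5): add — endpoints in different components.
R2 R9 (5): add — endpoints in different components.
R1 R4 (6): skip — R1 and R4 already connected.
R2 R6 (6): add — endpoints in different components.
R1 R3 (7): skip — R1 and R3 already connected.
R4 R5 (11): add — endpoints in different components.
Edges rejected before the tree was complete: 2.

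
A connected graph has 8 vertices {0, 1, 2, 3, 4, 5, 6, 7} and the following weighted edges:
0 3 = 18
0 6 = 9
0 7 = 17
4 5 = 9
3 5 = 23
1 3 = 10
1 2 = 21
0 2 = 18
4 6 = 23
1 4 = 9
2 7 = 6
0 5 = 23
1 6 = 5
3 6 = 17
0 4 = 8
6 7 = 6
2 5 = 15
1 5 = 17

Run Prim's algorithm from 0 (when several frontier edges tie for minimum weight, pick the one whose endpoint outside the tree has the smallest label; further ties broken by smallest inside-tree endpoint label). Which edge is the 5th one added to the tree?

Grow the tree from 0 using Prim:
Step 1: cheapest edge leaving the tree is 0 4 (8); add 4.
Step 2: cheapest edge leaving the tree is 1 4 (9); add 1.
Step 3: cheapest edge leaving the tree is 1 6 (5); add 6.
Step 4: cheapest edge leaving the tree is 6 7 (6); add 7.
Step 5: cheapest edge leaving the tree is 2 7 (6); add 2.
Step 6: cheapest edge leaving the tree is 4 5 (9); add 5.
Step 7: cheapest edge leaving the tree is 1 3 (10); add 3.
The 5th edge added is 2 7.

2-7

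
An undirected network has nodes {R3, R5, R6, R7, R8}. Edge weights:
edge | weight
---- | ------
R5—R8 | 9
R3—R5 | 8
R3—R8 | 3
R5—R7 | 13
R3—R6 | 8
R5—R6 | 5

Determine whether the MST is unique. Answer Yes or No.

No

Kruskal: consider edges lightest-first.
R3—R8 (3): add — endpoints in different components.
R5—R6 (5): add — endpoints in different components.
R3—R5 (8): add — endpoints in different components.
R3—R6 (8): skip — R3 and R6 already connected.
R5—R8 (9): skip — R5 and R8 already connected.
R5—R7 (13): add — endpoints in different components.
Non-tree edge R3—R6 has weight 8, equal to the heaviest edge on its tree cycle — swapping gives another MST of the same weight. Not unique.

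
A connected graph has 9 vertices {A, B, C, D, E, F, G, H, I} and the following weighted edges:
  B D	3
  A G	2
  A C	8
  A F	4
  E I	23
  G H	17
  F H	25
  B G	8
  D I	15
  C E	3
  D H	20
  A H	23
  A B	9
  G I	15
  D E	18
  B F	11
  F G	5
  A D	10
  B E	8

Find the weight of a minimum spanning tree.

Kruskal's algorithm — process edges by increasing weight (ties by edge label):
A G (2): add — endpoints in different components.
B D (3): add — endpoints in different components.
C E (3): add — endpoints in different components.
A F (4): add — endpoints in different components.
F G (5): skip — F and G already connected.
A C (8): add — endpoints in different components.
B E (8): add — endpoints in different components.
B G (8): skip — B and G already connected.
A B (9): skip — A and B already connected.
A D (10): skip — A and D already connected.
B F (11): skip — B and F already connected.
D I (15): add — endpoints in different components.
G I (15): skip — G and I already connected.
G H (17): add — endpoints in different components.
MST edges: A G, B D, C E, A F, A C, B E, D I, G H; total weight 2+3+3+4+8+8+15+17 = 60.

60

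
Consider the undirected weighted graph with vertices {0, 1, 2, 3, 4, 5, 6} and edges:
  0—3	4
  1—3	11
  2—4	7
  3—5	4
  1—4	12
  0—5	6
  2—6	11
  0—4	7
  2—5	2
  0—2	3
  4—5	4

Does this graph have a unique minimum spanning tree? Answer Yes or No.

Kruskal: consider edges lightest-first.
2—5 (2): add. Components now {0} {1} {2,5} {3} {4} {6}
0—2 (3): add. Components now {0,2,5} {1} {3} {4} {6}
0—3 (4): add. Components now {0,2,3,5} {1} {4} {6}
3—5 (4): skip — 3 and 5 already connected.
4—5 (4): add. Components now {0,2,3,4,5} {1} {6}
0—5 (6): skip — 0 and 5 already connected.
0—4 (7): skip — 0 and 4 already connected.
2—4 (7): skip — 2 and 4 already connected.
1—3 (11): add. Components now {0,1,2,3,4,5} {6}
2—6 (11): add. Components now {0,1,2,3,4,5,6}
Non-tree edge 3—5 has weight 4, equal to the heaviest edge on its tree cycle — swapping gives another MST of the same weight. Not unique.

No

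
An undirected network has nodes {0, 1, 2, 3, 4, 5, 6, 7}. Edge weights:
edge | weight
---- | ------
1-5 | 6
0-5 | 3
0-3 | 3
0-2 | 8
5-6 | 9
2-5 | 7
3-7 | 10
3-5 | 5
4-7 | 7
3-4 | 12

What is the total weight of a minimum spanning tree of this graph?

45

Kruskal's algorithm — process edges by increasing weight (ties by edge label):
0-3 (3): add — endpoints in different components.
0-5 (3): add — endpoints in different components.
3-5 (5): skip — 3 and 5 already connected.
1-5 (6): add — endpoints in different components.
2-5 (7): add — endpoints in different components.
4-7 (7): add — endpoints in different components.
0-2 (8): skip — 0 and 2 already connected.
5-6 (9): add — endpoints in different components.
3-7 (10): add — endpoints in different components.
MST edges: 0-3, 0-5, 1-5, 2-5, 4-7, 5-6, 3-7; total weight 3+3+6+7+7+9+10 = 45.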